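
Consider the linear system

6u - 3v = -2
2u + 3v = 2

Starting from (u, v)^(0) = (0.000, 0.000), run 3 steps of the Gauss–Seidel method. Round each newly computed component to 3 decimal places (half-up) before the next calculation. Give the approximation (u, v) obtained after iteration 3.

(-0.037, 0.691)

Iteration 1:
  u = (-2 - (-3)·0.000) / (6) = -0.333
  v = (2 - (2)·-0.333) / (3) = 0.889
Iteration 2:
  u = (-2 - (-3)·0.889) / (6) = 0.111
  v = (2 - (2)·0.111) / (3) = 0.593
Iteration 3:
  u = (-2 - (-3)·0.593) / (6) = -0.037
  v = (2 - (2)·-0.037) / (3) = 0.691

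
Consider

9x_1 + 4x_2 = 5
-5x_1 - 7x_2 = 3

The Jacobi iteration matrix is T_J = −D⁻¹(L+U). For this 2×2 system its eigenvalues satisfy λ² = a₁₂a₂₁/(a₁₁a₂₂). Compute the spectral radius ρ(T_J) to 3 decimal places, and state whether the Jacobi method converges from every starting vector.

0.563

a₁₂a₂₁/(a₁₁a₂₂) = (4)·(-5) / ((9)·(-7)) = 0.317460
ρ = √|0.317460| = √0.317460 = 0.563
ρ < 1, so Jacobi converges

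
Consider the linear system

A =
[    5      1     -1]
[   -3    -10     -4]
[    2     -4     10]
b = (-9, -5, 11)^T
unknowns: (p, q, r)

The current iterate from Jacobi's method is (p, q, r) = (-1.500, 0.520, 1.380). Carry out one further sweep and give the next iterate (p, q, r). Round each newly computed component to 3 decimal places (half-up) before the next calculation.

One sweep:
  p = (-9 - (1)·0.520 - (-1)·1.380) / (5) = -1.628
  q = (-5 - (-3)·-1.500 - (-4)·1.380) / (-10) = 0.398
  r = (11 - (2)·-1.500 - (-4)·0.520) / (10) = 1.608

(-1.628, 0.398, 1.608)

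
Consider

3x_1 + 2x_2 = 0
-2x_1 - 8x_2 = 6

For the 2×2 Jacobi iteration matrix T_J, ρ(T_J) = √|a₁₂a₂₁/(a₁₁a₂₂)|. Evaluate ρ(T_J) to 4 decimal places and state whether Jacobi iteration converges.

0.4082

a₁₂a₂₁/(a₁₁a₂₂) = (2)·(-2) / ((3)·(-8)) = 0.166667
ρ = √|0.166667| = √0.166667 = 0.4082
ρ < 1, so Jacobi converges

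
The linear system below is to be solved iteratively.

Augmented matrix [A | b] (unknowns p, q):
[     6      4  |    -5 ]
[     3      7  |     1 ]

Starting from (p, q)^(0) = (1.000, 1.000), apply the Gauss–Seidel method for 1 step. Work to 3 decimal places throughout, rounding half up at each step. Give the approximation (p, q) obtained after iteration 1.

(-1.500, 0.786)

Iteration 1:
  p = (-5 - (4)·1.000) / (6) = -1.500
  q = (1 - (3)·-1.500) / (7) = 0.786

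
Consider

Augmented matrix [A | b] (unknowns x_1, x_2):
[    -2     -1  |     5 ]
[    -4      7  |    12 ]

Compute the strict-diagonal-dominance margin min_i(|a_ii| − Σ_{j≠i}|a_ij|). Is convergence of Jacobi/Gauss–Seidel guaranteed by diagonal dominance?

1

row 1: |-2| − (1) = 1
row 2: |7| − (4) = 3
minimum over rows = 1 → strictly diagonally dominant (convergence guaranteed)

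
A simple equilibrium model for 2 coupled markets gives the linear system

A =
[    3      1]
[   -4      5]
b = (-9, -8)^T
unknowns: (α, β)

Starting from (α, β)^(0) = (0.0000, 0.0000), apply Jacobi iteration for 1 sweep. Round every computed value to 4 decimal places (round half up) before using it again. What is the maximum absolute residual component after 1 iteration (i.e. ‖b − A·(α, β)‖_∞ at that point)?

12.0000

Iteration 1:
  α = (-9 - (1)·0.0000) / (3) = -3.0000
  β = (-8 - (-4)·0.0000) / (5) = -1.6000
Residual b − A·x = (1.6000, -12.0000); ∞-norm = 12.0000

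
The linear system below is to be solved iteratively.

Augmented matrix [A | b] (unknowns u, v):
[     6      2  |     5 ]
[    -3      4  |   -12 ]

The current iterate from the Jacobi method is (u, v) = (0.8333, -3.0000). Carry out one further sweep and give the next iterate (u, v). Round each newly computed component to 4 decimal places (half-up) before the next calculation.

(1.8333, -2.3750)

One sweep:
  u = (5 - (2)·-3.0000) / (6) = 1.8333
  v = (-12 - (-3)·0.8333) / (4) = -2.3750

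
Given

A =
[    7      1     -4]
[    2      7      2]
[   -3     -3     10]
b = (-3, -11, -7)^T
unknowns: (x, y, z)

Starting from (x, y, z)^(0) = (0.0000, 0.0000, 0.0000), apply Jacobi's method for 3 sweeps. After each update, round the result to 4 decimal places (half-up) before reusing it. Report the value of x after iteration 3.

Iteration 1:
  x = (-3 - (1)·0.0000 - (-4)·0.0000) / (7) = -0.4286
  y = (-11 - (2)·0.0000 - (2)·0.0000) / (7) = -1.5714
  z = (-7 - (-3)·0.0000 - (-3)·0.0000) / (10) = -0.7000
Iteration 2:
  x = (-3 - (1)·-1.5714 - (-4)·-0.7000) / (7) = -0.6041
  y = (-11 - (2)·-0.4286 - (2)·-0.7000) / (7) = -1.2490
  z = (-7 - (-3)·-0.4286 - (-3)·-1.5714) / (10) = -1.3000
Iteration 3:
  x = (-3 - (1)·-1.2490 - (-4)·-1.3000) / (7) = -0.9930
  y = (-11 - (2)·-0.6041 - (2)·-1.3000) / (7) = -1.0274
  z = (-7 - (-3)·-0.6041 - (-3)·-1.2490) / (10) = -1.2559

-0.9930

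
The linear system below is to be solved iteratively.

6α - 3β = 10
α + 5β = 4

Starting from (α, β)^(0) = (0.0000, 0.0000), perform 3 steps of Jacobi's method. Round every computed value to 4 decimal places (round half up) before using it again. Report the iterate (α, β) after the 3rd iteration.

Iteration 1:
  α = (10 - (-3)·0.0000) / (6) = 1.6667
  β = (4 - (1)·0.0000) / (5) = 0.8000
Iteration 2:
  α = (10 - (-3)·0.8000) / (6) = 2.0667
  β = (4 - (1)·1.6667) / (5) = 0.4667
Iteration 3:
  α = (10 - (-3)·0.4667) / (6) = 1.9000
  β = (4 - (1)·2.0667) / (5) = 0.3867

(1.9000, 0.3867)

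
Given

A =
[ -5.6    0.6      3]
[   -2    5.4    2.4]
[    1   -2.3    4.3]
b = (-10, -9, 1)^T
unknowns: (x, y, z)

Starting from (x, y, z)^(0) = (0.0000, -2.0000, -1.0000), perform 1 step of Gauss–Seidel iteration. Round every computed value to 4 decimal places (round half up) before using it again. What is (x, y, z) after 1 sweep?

Iteration 1:
  x = (-10 - (0.6)·-2.0000 - (3)·-1.0000) / (-5.6) = 1.0357
  y = (-9 - (-2)·1.0357 - (2.4)·-1.0000) / (5.4) = -0.8386
  z = (1 - (1)·1.0357 - (-2.3)·-0.8386) / (4.3) = -0.4569

(1.0357, -0.8386, -0.4569)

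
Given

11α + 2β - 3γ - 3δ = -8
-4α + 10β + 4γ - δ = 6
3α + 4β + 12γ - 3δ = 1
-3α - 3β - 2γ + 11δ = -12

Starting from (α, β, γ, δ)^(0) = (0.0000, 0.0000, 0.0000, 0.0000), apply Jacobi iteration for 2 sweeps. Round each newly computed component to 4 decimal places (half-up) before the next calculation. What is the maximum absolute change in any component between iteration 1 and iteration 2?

Iteration 1:
  α = (-8 - (2)·0.0000 - (-3)·0.0000 - (-3)·0.0000) / (11) = -0.7273
  β = (6 - (-4)·0.0000 - (4)·0.0000 - (-1)·0.0000) / (10) = 0.6000
  γ = (1 - (3)·0.0000 - (4)·0.0000 - (-3)·0.0000) / (12) = 0.0833
  δ = (-12 - (-3)·0.0000 - (-3)·0.0000 - (-2)·0.0000) / (11) = -1.0909
Iteration 2:
  α = (-8 - (2)·0.6000 - (-3)·0.0833 - (-3)·-1.0909) / (11) = -1.1112
  β = (6 - (-4)·-0.7273 - (4)·0.0833 - (-1)·-1.0909) / (10) = 0.1667
  γ = (1 - (3)·-0.7273 - (4)·0.6000 - (-3)·-1.0909) / (12) = -0.2076
  δ = (-12 - (-3)·-0.7273 - (-3)·0.6000 - (-2)·0.0833) / (11) = -1.1105
Change: (-0.3839, -0.4333, -0.2909, -0.0196) → max |·| = 0.4333

0.4333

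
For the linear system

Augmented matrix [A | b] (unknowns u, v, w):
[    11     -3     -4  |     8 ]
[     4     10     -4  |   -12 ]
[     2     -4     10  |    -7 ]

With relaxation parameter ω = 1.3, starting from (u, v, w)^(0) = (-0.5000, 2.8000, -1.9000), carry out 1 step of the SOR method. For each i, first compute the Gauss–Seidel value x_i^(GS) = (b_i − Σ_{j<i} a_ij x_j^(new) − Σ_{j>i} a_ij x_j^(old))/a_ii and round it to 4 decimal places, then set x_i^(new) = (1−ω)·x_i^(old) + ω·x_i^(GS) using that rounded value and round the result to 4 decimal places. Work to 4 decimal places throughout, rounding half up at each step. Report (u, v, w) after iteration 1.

Iteration 1:
  u: GS value = (8 - (-3)·2.8000 - (-4)·-1.9000) / (11) = 0.8000;  u ← (1−ω)·-0.5000 + ω·0.8000 = 1.1900
  v: GS value = (-12 - (4)·1.1900 - (-4)·-1.9000) / (10) = -2.4360;  v ← (1−ω)·2.8000 + ω·-2.4360 = -4.0068
  w: GS value = (-7 - (2)·1.1900 - (-4)·-4.0068) / (10) = -2.5407;  w ← (1−ω)·-1.9000 + ω·-2.5407 = -2.7329

(1.1900, -4.0068, -2.7329)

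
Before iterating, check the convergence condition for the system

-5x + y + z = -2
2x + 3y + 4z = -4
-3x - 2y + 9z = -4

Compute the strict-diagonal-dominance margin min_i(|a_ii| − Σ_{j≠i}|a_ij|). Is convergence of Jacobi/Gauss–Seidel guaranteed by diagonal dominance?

-3

row 1: |-5| − (1+1) = 3
row 2: |3| − (2+4) = -3
row 3: |9| − (3+2) = 4
minimum over rows = -3 → not strictly diagonally dominant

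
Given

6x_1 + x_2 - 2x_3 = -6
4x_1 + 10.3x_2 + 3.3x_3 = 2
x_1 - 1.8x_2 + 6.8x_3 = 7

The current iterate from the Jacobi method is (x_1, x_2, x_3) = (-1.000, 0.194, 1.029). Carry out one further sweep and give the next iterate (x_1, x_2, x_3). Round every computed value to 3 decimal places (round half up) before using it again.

One sweep:
  x_1 = (-6 - (1)·0.194 - (-2)·1.029) / (6) = -0.689
  x_2 = (2 - (4)·-1.000 - (3.3)·1.029) / (10.3) = 0.253
  x_3 = (7 - (1)·-1.000 - (-1.8)·0.194) / (6.8) = 1.228

(-0.689, 0.253, 1.228)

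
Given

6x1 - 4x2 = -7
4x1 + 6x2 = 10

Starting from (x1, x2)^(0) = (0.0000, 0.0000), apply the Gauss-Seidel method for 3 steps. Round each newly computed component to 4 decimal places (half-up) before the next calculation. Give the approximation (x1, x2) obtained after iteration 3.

(-0.2613, 1.8409)

Iteration 1:
  x1 = (-7 - (-4)·0.0000) / (6) = -1.1667
  x2 = (10 - (4)·-1.1667) / (6) = 2.4445
Iteration 2:
  x1 = (-7 - (-4)·2.4445) / (6) = 0.4630
  x2 = (10 - (4)·0.4630) / (6) = 1.3580
Iteration 3:
  x1 = (-7 - (-4)·1.3580) / (6) = -0.2613
  x2 = (10 - (4)·-0.2613) / (6) = 1.8409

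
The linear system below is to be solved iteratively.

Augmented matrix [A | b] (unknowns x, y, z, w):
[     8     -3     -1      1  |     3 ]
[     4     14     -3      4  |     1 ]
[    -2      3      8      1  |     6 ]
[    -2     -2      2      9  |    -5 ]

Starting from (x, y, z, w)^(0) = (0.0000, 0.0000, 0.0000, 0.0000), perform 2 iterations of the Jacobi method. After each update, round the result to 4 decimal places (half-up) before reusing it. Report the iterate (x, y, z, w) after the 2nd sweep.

(0.5650, 0.2837, 0.8864, -0.6230)

Iteration 1:
  x = (3 - (-3)·0.0000 - (-1)·0.0000 - (1)·0.0000) / (8) = 0.3750
  y = (1 - (4)·0.0000 - (-3)·0.0000 - (4)·0.0000) / (14) = 0.0714
  z = (6 - (-2)·0.0000 - (3)·0.0000 - (1)·0.0000) / (8) = 0.7500
  w = (-5 - (-2)·0.0000 - (-2)·0.0000 - (2)·0.0000) / (9) = -0.5556
Iteration 2:
  x = (3 - (-3)·0.0714 - (-1)·0.7500 - (1)·-0.5556) / (8) = 0.5650
  y = (1 - (4)·0.3750 - (-3)·0.7500 - (4)·-0.5556) / (14) = 0.2837
  z = (6 - (-2)·0.3750 - (3)·0.0714 - (1)·-0.5556) / (8) = 0.8864
  w = (-5 - (-2)·0.3750 - (-2)·0.0714 - (2)·0.7500) / (9) = -0.6230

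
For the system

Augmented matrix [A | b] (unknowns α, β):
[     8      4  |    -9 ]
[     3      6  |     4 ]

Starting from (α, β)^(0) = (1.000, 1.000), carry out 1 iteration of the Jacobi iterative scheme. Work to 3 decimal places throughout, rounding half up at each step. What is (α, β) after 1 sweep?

(-1.625, 0.167)

Iteration 1:
  α = (-9 - (4)·1.000) / (8) = -1.625
  β = (4 - (3)·1.000) / (6) = 0.167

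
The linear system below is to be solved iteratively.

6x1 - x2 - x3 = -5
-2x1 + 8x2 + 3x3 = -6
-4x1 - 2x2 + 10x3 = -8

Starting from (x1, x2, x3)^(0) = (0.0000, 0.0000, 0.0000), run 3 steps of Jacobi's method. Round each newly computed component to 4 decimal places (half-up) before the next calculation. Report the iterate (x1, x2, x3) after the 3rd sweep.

(-1.1569, -0.5417, -1.3683)

Iteration 1:
  x1 = (-5 - (-1)·0.0000 - (-1)·0.0000) / (6) = -0.8333
  x2 = (-6 - (-2)·0.0000 - (3)·0.0000) / (8) = -0.7500
  x3 = (-8 - (-4)·0.0000 - (-2)·0.0000) / (10) = -0.8000
Iteration 2:
  x1 = (-5 - (-1)·-0.7500 - (-1)·-0.8000) / (6) = -1.0917
  x2 = (-6 - (-2)·-0.8333 - (3)·-0.8000) / (8) = -0.6583
  x3 = (-8 - (-4)·-0.8333 - (-2)·-0.7500) / (10) = -1.2833
Iteration 3:
  x1 = (-5 - (-1)·-0.6583 - (-1)·-1.2833) / (6) = -1.1569
  x2 = (-6 - (-2)·-1.0917 - (3)·-1.2833) / (8) = -0.5417
  x3 = (-8 - (-4)·-1.0917 - (-2)·-0.6583) / (10) = -1.3683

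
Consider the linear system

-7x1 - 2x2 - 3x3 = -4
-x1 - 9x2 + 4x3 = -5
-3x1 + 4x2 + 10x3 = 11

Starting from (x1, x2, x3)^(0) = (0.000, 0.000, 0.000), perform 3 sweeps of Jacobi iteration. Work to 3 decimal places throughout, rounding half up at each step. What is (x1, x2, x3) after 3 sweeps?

Iteration 1:
  x1 = (-4 - (-2)·0.000 - (-3)·0.000) / (-7) = 0.571
  x2 = (-5 - (-1)·0.000 - (4)·0.000) / (-9) = 0.556
  x3 = (11 - (-3)·0.000 - (4)·0.000) / (10) = 1.100
Iteration 2:
  x1 = (-4 - (-2)·0.556 - (-3)·1.100) / (-7) = -0.059
  x2 = (-5 - (-1)·0.571 - (4)·1.100) / (-9) = 0.981
  x3 = (11 - (-3)·0.571 - (4)·0.556) / (10) = 1.049
Iteration 3:
  x1 = (-4 - (-2)·0.981 - (-3)·1.049) / (-7) = -0.158
  x2 = (-5 - (-1)·-0.059 - (4)·1.049) / (-9) = 1.028
  x3 = (11 - (-3)·-0.059 - (4)·0.981) / (10) = 0.690

(-0.158, 1.028, 0.690)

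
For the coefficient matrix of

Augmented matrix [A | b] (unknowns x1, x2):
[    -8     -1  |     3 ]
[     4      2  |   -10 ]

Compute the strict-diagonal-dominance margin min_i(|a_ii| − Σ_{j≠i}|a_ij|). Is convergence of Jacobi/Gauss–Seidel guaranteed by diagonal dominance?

row 1: |-8| − (1) = 7
row 2: |2| − (4) = -2
minimum over rows = -2 → not strictly diagonally dominant

-2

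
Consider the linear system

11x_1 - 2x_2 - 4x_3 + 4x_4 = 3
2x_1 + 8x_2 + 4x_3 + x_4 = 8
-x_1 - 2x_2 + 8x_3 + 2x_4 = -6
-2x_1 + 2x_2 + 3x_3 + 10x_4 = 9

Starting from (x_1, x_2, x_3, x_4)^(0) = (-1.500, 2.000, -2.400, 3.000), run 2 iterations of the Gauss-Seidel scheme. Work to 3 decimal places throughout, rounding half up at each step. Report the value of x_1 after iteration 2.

Iteration 1:
  x_1 = (3 - (-2)·2.000 - (-4)·-2.400 - (4)·3.000) / (11) = -1.327
  x_2 = (8 - (2)·-1.327 - (4)·-2.400 - (1)·3.000) / (8) = 2.157
  x_3 = (-6 - (-1)·-1.327 - (-2)·2.157 - (2)·3.000) / (8) = -1.127
  x_4 = (9 - (-2)·-1.327 - (2)·2.157 - (3)·-1.127) / (10) = 0.541
Iteration 2:
  x_1 = (3 - (-2)·2.157 - (-4)·-1.127 - (4)·0.541) / (11) = 0.058
  x_2 = (8 - (2)·0.058 - (4)·-1.127 - (1)·0.541) / (8) = 1.481
  x_3 = (-6 - (-1)·0.058 - (-2)·1.481 - (2)·0.541) / (8) = -0.508
  x_4 = (9 - (-2)·0.058 - (2)·1.481 - (3)·-0.508) / (10) = 0.768

0.058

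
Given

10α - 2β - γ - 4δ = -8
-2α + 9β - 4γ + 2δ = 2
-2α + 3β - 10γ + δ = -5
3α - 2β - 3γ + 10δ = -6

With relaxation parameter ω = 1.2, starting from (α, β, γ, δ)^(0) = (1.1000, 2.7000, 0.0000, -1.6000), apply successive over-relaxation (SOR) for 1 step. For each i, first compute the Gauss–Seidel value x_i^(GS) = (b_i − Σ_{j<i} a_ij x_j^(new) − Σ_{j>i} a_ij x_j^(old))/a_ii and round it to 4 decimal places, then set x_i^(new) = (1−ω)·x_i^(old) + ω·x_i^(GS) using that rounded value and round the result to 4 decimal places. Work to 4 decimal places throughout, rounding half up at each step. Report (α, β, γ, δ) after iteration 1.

(-1.3000, -0.1933, 0.6504, 0.2558)

Iteration 1:
  α: GS value = (-8 - (-2)·2.7000 - (-1)·0.0000 - (-4)·-1.6000) / (10) = -0.9000;  α ← (1−ω)·1.1000 + ω·-0.9000 = -1.3000
  β: GS value = (2 - (-2)·-1.3000 - (-4)·0.0000 - (2)·-1.6000) / (9) = 0.2889;  β ← (1−ω)·2.7000 + ω·0.2889 = -0.1933
  γ: GS value = (-5 - (-2)·-1.3000 - (3)·-0.1933 - (1)·-1.6000) / (-10) = 0.5420;  γ ← (1−ω)·0.0000 + ω·0.5420 = 0.6504
  δ: GS value = (-6 - (3)·-1.3000 - (-2)·-0.1933 - (-3)·0.6504) / (10) = -0.0535;  δ ← (1−ω)·-1.6000 + ω·-0.0535 = 0.2558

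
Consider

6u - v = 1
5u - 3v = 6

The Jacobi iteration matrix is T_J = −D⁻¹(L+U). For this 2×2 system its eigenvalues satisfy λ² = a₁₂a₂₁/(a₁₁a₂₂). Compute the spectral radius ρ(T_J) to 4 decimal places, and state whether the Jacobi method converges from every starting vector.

0.5270

a₁₂a₂₁/(a₁₁a₂₂) = (-1)·(5) / ((6)·(-3)) = 0.277778
ρ = √|0.277778| = √0.277778 = 0.5270
ρ < 1, so Jacobi converges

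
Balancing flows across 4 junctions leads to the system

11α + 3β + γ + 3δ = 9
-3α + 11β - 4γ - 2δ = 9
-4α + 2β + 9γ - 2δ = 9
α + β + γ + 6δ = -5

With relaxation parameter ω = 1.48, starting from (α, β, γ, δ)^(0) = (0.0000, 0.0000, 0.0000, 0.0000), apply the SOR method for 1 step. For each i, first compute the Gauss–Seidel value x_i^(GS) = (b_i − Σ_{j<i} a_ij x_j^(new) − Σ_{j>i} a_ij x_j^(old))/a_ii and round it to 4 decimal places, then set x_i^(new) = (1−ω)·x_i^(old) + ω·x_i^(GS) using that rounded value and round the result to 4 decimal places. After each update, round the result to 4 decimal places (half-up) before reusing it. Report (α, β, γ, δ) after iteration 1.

(1.2109, 1.6996, 1.7175, -2.3750)

Iteration 1:
  α: GS value = (9 - (3)·0.0000 - (1)·0.0000 - (3)·0.0000) / (11) = 0.8182;  α ← (1−ω)·0.0000 + ω·0.8182 = 1.2109
  β: GS value = (9 - (-3)·1.2109 - (-4)·0.0000 - (-2)·0.0000) / (11) = 1.1484;  β ← (1−ω)·0.0000 + ω·1.1484 = 1.6996
  γ: GS value = (9 - (-4)·1.2109 - (2)·1.6996 - (-2)·0.0000) / (9) = 1.1605;  γ ← (1−ω)·0.0000 + ω·1.1605 = 1.7175
  δ: GS value = (-5 - (1)·1.2109 - (1)·1.6996 - (1)·1.7175) / (6) = -1.6047;  δ ← (1−ω)·0.0000 + ω·-1.6047 = -2.3750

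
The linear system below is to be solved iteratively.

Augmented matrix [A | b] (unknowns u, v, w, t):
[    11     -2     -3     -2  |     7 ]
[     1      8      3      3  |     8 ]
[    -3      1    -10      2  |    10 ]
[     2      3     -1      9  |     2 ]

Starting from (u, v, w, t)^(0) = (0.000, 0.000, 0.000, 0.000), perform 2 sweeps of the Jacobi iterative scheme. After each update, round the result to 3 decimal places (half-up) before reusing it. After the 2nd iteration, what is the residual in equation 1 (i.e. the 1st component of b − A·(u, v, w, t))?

-0.888

Iteration 1:
  u = (7 - (-2)·0.000 - (-3)·0.000 - (-2)·0.000) / (11) = 0.636
  v = (8 - (1)·0.000 - (3)·0.000 - (3)·0.000) / (8) = 1.000
  w = (10 - (-3)·0.000 - (1)·0.000 - (2)·0.000) / (-10) = -1.000
  t = (2 - (2)·0.000 - (3)·0.000 - (-1)·0.000) / (9) = 0.222
Iteration 2:
  u = (7 - (-2)·1.000 - (-3)·-1.000 - (-2)·0.222) / (11) = 0.586
  v = (8 - (1)·0.636 - (3)·-1.000 - (3)·0.222) / (8) = 1.212
  w = (10 - (-3)·0.636 - (1)·1.000 - (2)·0.222) / (-10) = -1.046
  t = (2 - (2)·0.636 - (3)·1.000 - (-1)·-1.000) / (9) = -0.364
Residual b − A·x = (-0.888, 1.948, 0.814, -0.578)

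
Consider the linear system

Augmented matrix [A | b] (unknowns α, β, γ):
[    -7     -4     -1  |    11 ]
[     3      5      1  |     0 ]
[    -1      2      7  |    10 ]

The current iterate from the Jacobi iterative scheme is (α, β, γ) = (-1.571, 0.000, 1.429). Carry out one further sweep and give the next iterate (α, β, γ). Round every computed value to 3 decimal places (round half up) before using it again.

One sweep:
  α = (11 - (-4)·0.000 - (-1)·1.429) / (-7) = -1.776
  β = (0 - (3)·-1.571 - (1)·1.429) / (5) = 0.657
  γ = (10 - (-1)·-1.571 - (2)·0.000) / (7) = 1.204

(-1.776, 0.657, 1.204)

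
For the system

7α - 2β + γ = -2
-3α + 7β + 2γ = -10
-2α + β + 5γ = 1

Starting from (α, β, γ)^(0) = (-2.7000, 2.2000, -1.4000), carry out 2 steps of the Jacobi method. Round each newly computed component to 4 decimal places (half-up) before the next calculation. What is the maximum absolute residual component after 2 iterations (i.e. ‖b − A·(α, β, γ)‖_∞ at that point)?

8.1418

Iteration 1:
  α = (-2 - (-2)·2.2000 - (1)·-1.4000) / (7) = 0.5429
  β = (-10 - (-3)·-2.7000 - (2)·-1.4000) / (7) = -2.1857
  γ = (1 - (-2)·-2.7000 - (1)·2.2000) / (5) = -1.3200
Iteration 2:
  α = (-2 - (-2)·-2.1857 - (1)·-1.3200) / (7) = -0.7216
  β = (-10 - (-3)·0.5429 - (2)·-1.3200) / (7) = -0.8188
  γ = (1 - (-2)·0.5429 - (1)·-2.1857) / (5) = 0.8543
Residual b − A·x = (0.5593, -8.1418, -3.8959); ∞-norm = 8.1418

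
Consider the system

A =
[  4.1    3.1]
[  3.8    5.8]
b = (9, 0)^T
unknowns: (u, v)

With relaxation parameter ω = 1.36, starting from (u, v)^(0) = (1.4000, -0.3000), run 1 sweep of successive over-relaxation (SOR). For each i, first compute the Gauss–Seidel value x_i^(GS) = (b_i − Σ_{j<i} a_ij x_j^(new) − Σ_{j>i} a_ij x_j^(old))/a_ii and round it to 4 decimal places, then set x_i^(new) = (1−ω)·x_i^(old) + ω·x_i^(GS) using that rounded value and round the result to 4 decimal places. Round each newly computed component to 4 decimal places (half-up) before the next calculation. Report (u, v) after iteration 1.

Iteration 1:
  u: GS value = (9 - (3.1)·-0.3000) / (4.1) = 2.4220;  u ← (1−ω)·1.4000 + ω·2.4220 = 2.7899
  v: GS value = (0 - (3.8)·2.7899) / (5.8) = -1.8279;  v ← (1−ω)·-0.3000 + ω·-1.8279 = -2.3779

(2.7899, -2.3779)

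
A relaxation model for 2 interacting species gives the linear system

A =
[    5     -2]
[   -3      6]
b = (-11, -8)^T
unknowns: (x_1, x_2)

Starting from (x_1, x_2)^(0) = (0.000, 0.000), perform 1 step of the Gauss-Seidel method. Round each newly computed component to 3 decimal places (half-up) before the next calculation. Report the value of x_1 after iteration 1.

-2.200

Iteration 1:
  x_1 = (-11 - (-2)·0.000) / (5) = -2.200
  x_2 = (-8 - (-3)·-2.200) / (6) = -2.433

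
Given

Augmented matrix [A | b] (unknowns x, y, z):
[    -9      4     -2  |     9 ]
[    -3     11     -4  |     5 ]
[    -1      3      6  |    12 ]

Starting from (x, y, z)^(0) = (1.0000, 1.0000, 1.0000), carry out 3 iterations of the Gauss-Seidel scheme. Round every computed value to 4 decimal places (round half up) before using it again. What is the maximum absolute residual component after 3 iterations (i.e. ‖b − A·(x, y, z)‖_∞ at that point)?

0.1214

Iteration 1:
  x = (9 - (4)·1.0000 - (-2)·1.0000) / (-9) = -0.7778
  y = (5 - (-3)·-0.7778 - (-4)·1.0000) / (11) = 0.6061
  z = (12 - (-1)·-0.7778 - (3)·0.6061) / (6) = 1.5673
Iteration 2:
  x = (9 - (4)·0.6061 - (-2)·1.5673) / (-9) = -1.0789
  y = (5 - (-3)·-1.0789 - (-4)·1.5673) / (11) = 0.7302
  z = (12 - (-1)·-1.0789 - (3)·0.7302) / (6) = 1.4551
Iteration 3:
  x = (9 - (4)·0.7302 - (-2)·1.4551) / (-9) = -0.9988
  y = (5 - (-3)·-0.9988 - (-4)·1.4551) / (11) = 0.7113
  z = (12 - (-1)·-0.9988 - (3)·0.7113) / (6) = 1.4779
Residual b − A·x = (0.1214, 0.0909, -0.0001); ∞-norm = 0.1214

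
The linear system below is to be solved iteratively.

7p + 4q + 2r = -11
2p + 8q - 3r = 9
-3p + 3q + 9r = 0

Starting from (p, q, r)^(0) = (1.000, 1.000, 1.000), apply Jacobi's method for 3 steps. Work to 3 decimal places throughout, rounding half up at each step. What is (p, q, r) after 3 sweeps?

(-2.211, 1.237, -1.339)

Iteration 1:
  p = (-11 - (4)·1.000 - (2)·1.000) / (7) = -2.429
  q = (9 - (2)·1.000 - (-3)·1.000) / (8) = 1.250
  r = (0 - (-3)·1.000 - (3)·1.000) / (9) = 0.000
Iteration 2:
  p = (-11 - (4)·1.250 - (2)·0.000) / (7) = -2.286
  q = (9 - (2)·-2.429 - (-3)·0.000) / (8) = 1.732
  r = (0 - (-3)·-2.429 - (3)·1.250) / (9) = -1.226
Iteration 3:
  p = (-11 - (4)·1.732 - (2)·-1.226) / (7) = -2.211
  q = (9 - (2)·-2.286 - (-3)·-1.226) / (8) = 1.237
  r = (0 - (-3)·-2.286 - (3)·1.732) / (9) = -1.339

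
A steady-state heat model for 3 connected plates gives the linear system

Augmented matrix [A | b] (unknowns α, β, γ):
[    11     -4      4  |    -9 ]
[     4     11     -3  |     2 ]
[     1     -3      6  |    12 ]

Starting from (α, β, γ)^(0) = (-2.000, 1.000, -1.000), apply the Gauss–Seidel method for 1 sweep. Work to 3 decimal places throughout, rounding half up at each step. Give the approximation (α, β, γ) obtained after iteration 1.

Iteration 1:
  α = (-9 - (-4)·1.000 - (4)·-1.000) / (11) = -0.091
  β = (2 - (4)·-0.091 - (-3)·-1.000) / (11) = -0.058
  γ = (12 - (1)·-0.091 - (-3)·-0.058) / (6) = 1.986

(-0.091, -0.058, 1.986)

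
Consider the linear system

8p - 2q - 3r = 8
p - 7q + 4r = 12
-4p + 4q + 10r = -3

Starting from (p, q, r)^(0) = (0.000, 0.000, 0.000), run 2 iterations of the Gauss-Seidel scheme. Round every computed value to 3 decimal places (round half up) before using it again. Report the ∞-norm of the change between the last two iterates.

Iteration 1:
  p = (8 - (-2)·0.000 - (-3)·0.000) / (8) = 1.000
  q = (12 - (1)·1.000 - (4)·0.000) / (-7) = -1.571
  r = (-3 - (-4)·1.000 - (4)·-1.571) / (10) = 0.728
Iteration 2:
  p = (8 - (-2)·-1.571 - (-3)·0.728) / (8) = 0.880
  q = (12 - (1)·0.880 - (4)·0.728) / (-7) = -1.173
  r = (-3 - (-4)·0.880 - (4)·-1.173) / (10) = 0.521
Change: (-0.120, 0.398, -0.207) → max |·| = 0.398

0.398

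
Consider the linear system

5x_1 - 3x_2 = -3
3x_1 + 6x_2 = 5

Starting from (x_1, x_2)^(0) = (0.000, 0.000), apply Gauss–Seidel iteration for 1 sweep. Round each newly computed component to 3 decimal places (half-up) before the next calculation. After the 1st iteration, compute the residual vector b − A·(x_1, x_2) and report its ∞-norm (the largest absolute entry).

Iteration 1:
  x_1 = (-3 - (-3)·0.000) / (5) = -0.600
  x_2 = (5 - (3)·-0.600) / (6) = 1.133
Residual b − A·x = (3.399, 0.002); ∞-norm = 3.399

3.399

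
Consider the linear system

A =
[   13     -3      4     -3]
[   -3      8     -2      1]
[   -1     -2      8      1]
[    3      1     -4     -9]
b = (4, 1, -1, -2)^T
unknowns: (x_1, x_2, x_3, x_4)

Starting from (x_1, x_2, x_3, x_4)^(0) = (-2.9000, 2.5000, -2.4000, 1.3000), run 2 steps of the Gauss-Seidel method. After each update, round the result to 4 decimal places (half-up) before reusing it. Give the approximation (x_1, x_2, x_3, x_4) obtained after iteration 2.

Iteration 1:
  x_1 = (4 - (-3)·2.5000 - (4)·-2.4000 - (-3)·1.3000) / (13) = 1.9231
  x_2 = (1 - (-3)·1.9231 - (-2)·-2.4000 - (1)·1.3000) / (8) = 0.0837
  x_3 = (-1 - (-1)·1.9231 - (-2)·0.0837 - (1)·1.3000) / (8) = -0.0262
  x_4 = (-2 - (3)·1.9231 - (1)·0.0837 - (-4)·-0.0262) / (-9) = 0.8842
Iteration 2:
  x_1 = (4 - (-3)·0.0837 - (4)·-0.0262 - (-3)·0.8842) / (13) = 0.5391
  x_2 = (1 - (-3)·0.5391 - (-2)·-0.0262 - (1)·0.8842) / (8) = 0.2101
  x_3 = (-1 - (-1)·0.5391 - (-2)·0.2101 - (1)·0.8842) / (8) = -0.1156
  x_4 = (-2 - (3)·0.5391 - (1)·0.2101 - (-4)·-0.1156) / (-9) = 0.4766

(0.5391, 0.2101, -0.1156, 0.4766)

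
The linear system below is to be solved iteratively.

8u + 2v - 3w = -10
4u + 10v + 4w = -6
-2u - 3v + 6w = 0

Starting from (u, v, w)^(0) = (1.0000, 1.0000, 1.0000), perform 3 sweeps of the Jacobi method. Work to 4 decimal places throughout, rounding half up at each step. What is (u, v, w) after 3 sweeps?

(-1.5323, 0.0650, -0.4375)

Iteration 1:
  u = (-10 - (2)·1.0000 - (-3)·1.0000) / (8) = -1.1250
  v = (-6 - (4)·1.0000 - (4)·1.0000) / (10) = -1.4000
  w = (0 - (-2)·1.0000 - (-3)·1.0000) / (6) = 0.8333
Iteration 2:
  u = (-10 - (2)·-1.4000 - (-3)·0.8333) / (8) = -0.5875
  v = (-6 - (4)·-1.1250 - (4)·0.8333) / (10) = -0.4833
  w = (0 - (-2)·-1.1250 - (-3)·-1.4000) / (6) = -1.0750
Iteration 3:
  u = (-10 - (2)·-0.4833 - (-3)·-1.0750) / (8) = -1.5323
  v = (-6 - (4)·-0.5875 - (4)·-1.0750) / (10) = 0.0650
  w = (0 - (-2)·-0.5875 - (-3)·-0.4833) / (6) = -0.4375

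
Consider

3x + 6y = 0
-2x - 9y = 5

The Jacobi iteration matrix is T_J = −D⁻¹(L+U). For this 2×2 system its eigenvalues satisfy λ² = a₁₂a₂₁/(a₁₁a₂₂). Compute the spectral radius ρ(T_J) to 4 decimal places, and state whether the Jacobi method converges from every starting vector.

0.6667

a₁₂a₂₁/(a₁₁a₂₂) = (6)·(-2) / ((3)·(-9)) = 0.444444
ρ = √|0.444444| = √0.444444 = 0.6667
ρ < 1, so Jacobi converges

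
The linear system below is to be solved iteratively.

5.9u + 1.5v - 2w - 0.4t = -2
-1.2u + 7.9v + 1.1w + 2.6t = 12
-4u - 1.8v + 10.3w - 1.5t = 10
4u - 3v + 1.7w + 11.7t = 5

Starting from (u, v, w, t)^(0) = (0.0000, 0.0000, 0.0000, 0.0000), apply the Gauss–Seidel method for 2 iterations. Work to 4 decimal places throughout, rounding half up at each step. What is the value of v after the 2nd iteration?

Iteration 1:
  u = (-2 - (1.5)·0.0000 - (-2)·0.0000 - (-0.4)·0.0000) / (5.9) = -0.3390
  v = (12 - (-1.2)·-0.3390 - (1.1)·0.0000 - (2.6)·0.0000) / (7.9) = 1.4675
  w = (10 - (-4)·-0.3390 - (-1.8)·1.4675 - (-1.5)·0.0000) / (10.3) = 1.0957
  t = (5 - (4)·-0.3390 - (-3)·1.4675 - (1.7)·1.0957) / (11.7) = 0.7603
Iteration 2:
  u = (-2 - (1.5)·1.4675 - (-2)·1.0957 - (-0.4)·0.7603) / (5.9) = -0.2891
  v = (12 - (-1.2)·-0.2891 - (1.1)·1.0957 - (2.6)·0.7603) / (7.9) = 1.0723
  w = (10 - (-4)·-0.2891 - (-1.8)·1.0723 - (-1.5)·0.7603) / (10.3) = 1.1567
  t = (5 - (4)·-0.2891 - (-3)·1.0723 - (1.7)·1.1567) / (11.7) = 0.6331

1.0723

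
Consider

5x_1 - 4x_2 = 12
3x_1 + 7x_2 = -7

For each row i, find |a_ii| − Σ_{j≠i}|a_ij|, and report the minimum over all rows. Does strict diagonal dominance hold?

row 1: |5| − (4) = 1
row 2: |7| − (3) = 4
minimum over rows = 1 → strictly diagonally dominant (convergence guaranteed)

1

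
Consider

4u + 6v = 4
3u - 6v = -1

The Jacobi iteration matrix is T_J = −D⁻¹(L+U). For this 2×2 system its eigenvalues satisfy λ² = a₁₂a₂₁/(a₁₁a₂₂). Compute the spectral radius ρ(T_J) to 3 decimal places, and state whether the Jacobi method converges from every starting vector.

a₁₂a₂₁/(a₁₁a₂₂) = (6)·(3) / ((4)·(-6)) = -0.750000
ρ = √|-0.750000| = √0.750000 = 0.866
ρ < 1, so Jacobi converges

0.866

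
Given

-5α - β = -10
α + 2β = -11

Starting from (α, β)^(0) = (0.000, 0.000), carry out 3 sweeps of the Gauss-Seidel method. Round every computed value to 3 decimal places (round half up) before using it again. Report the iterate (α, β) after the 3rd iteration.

Iteration 1:
  α = (-10 - (-1)·0.000) / (-5) = 2.000
  β = (-11 - (1)·2.000) / (2) = -6.500
Iteration 2:
  α = (-10 - (-1)·-6.500) / (-5) = 3.300
  β = (-11 - (1)·3.300) / (2) = -7.150
Iteration 3:
  α = (-10 - (-1)·-7.150) / (-5) = 3.430
  β = (-11 - (1)·3.430) / (2) = -7.215

(3.430, -7.215)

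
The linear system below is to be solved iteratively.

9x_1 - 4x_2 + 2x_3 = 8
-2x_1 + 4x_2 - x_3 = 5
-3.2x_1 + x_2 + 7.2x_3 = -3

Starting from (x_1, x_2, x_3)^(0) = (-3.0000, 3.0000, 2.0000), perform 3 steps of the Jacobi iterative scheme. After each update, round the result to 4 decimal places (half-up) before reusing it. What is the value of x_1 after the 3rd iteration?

1.5235

Iteration 1:
  x_1 = (8 - (-4)·3.0000 - (2)·2.0000) / (9) = 1.7778
  x_2 = (5 - (-2)·-3.0000 - (-1)·2.0000) / (4) = 0.2500
  x_3 = (-3 - (-3.2)·-3.0000 - (1)·3.0000) / (7.2) = -2.1667
Iteration 2:
  x_1 = (8 - (-4)·0.2500 - (2)·-2.1667) / (9) = 1.4815
  x_2 = (5 - (-2)·1.7778 - (-1)·-2.1667) / (4) = 1.5972
  x_3 = (-3 - (-3.2)·1.7778 - (1)·0.2500) / (7.2) = 0.3387
Iteration 3:
  x_1 = (8 - (-4)·1.5972 - (2)·0.3387) / (9) = 1.5235
  x_2 = (5 - (-2)·1.4815 - (-1)·0.3387) / (4) = 2.0754
  x_3 = (-3 - (-3.2)·1.4815 - (1)·1.5972) / (7.2) = 0.0199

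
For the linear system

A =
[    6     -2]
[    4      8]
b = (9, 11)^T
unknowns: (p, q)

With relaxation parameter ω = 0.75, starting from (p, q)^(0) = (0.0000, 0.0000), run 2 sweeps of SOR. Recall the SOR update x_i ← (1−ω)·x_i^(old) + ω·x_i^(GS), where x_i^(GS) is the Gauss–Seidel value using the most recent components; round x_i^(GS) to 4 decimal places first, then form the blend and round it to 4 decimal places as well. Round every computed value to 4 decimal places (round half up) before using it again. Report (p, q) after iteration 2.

Iteration 1:
  p: GS value = (9 - (-2)·0.0000) / (6) = 1.5000;  p ← (1−ω)·0.0000 + ω·1.5000 = 1.1250
  q: GS value = (11 - (4)·1.1250) / (8) = 0.8125;  q ← (1−ω)·0.0000 + ω·0.8125 = 0.6094
Iteration 2:
  p: GS value = (9 - (-2)·0.6094) / (6) = 1.7031;  p ← (1−ω)·1.1250 + ω·1.7031 = 1.5586
  q: GS value = (11 - (4)·1.5586) / (8) = 0.5957;  q ← (1−ω)·0.6094 + ω·0.5957 = 0.5991

(1.5586, 0.5991)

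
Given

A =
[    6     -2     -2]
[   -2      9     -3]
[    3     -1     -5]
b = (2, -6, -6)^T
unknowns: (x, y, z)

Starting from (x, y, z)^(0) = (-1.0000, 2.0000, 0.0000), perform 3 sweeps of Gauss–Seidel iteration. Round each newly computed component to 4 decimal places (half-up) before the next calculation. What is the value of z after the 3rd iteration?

1.7419

Iteration 1:
  x = (2 - (-2)·2.0000 - (-2)·0.0000) / (6) = 1.0000
  y = (-6 - (-2)·1.0000 - (-3)·0.0000) / (9) = -0.4444
  z = (-6 - (3)·1.0000 - (-1)·-0.4444) / (-5) = 1.8889
Iteration 2:
  x = (2 - (-2)·-0.4444 - (-2)·1.8889) / (6) = 0.8148
  y = (-6 - (-2)·0.8148 - (-3)·1.8889) / (9) = 0.1440
  z = (-6 - (3)·0.8148 - (-1)·0.1440) / (-5) = 1.6601
Iteration 3:
  x = (2 - (-2)·0.1440 - (-2)·1.6601) / (6) = 0.9347
  y = (-6 - (-2)·0.9347 - (-3)·1.6601) / (9) = 0.0944
  z = (-6 - (3)·0.9347 - (-1)·0.0944) / (-5) = 1.7419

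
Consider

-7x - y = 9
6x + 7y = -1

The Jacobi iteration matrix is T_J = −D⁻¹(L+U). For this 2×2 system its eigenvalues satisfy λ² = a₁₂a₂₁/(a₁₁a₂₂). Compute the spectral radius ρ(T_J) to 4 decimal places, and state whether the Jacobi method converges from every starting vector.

0.3499

a₁₂a₂₁/(a₁₁a₂₂) = (-1)·(6) / ((-7)·(7)) = 0.122449
ρ = √|0.122449| = √0.122449 = 0.3499
ρ < 1, so Jacobi converges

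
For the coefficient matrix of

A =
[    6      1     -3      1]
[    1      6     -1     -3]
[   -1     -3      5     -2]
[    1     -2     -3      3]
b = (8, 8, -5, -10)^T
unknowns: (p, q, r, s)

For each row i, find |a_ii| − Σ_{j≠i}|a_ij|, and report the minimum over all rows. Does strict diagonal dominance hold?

row 1: |6| − (1+3+1) = 1
row 2: |6| − (1+1+3) = 1
row 3: |5| − (1+3+2) = -1
row 4: |3| − (1+2+3) = -3
minimum over rows = -3 → not strictly diagonally dominant

-3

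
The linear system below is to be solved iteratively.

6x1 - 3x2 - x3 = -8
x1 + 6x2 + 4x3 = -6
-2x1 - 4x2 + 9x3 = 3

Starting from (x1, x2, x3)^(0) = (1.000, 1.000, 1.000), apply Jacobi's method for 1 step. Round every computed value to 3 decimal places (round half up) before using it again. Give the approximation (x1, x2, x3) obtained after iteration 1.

Iteration 1:
  x1 = (-8 - (-3)·1.000 - (-1)·1.000) / (6) = -0.667
  x2 = (-6 - (1)·1.000 - (4)·1.000) / (6) = -1.833
  x3 = (3 - (-2)·1.000 - (-4)·1.000) / (9) = 1.000

(-0.667, -1.833, 1.000)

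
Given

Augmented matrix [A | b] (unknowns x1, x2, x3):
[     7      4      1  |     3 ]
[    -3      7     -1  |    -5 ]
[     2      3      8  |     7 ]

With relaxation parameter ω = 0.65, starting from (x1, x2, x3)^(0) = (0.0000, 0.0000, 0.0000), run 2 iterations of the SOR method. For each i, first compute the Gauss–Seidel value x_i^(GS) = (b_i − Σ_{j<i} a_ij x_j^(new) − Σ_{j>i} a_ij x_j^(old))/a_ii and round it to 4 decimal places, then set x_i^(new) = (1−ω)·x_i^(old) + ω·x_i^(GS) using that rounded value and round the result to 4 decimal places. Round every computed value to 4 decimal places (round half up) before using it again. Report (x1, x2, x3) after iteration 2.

Iteration 1:
  x1: GS value = (3 - (4)·0.0000 - (1)·0.0000) / (7) = 0.4286;  x1 ← (1−ω)·0.0000 + ω·0.4286 = 0.2786
  x2: GS value = (-5 - (-3)·0.2786 - (-1)·0.0000) / (7) = -0.5949;  x2 ← (1−ω)·0.0000 + ω·-0.5949 = -0.3867
  x3: GS value = (7 - (2)·0.2786 - (3)·-0.3867) / (8) = 0.9504;  x3 ← (1−ω)·0.0000 + ω·0.9504 = 0.6178
Iteration 2:
  x1: GS value = (3 - (4)·-0.3867 - (1)·0.6178) / (7) = 0.5613;  x1 ← (1−ω)·0.2786 + ω·0.5613 = 0.4624
  x2: GS value = (-5 - (-3)·0.4624 - (-1)·0.6178) / (7) = -0.4279;  x2 ← (1−ω)·-0.3867 + ω·-0.4279 = -0.4135
  x3: GS value = (7 - (2)·0.4624 - (3)·-0.4135) / (8) = 0.9145;  x3 ← (1−ω)·0.6178 + ω·0.9145 = 0.8107

(0.4624, -0.4135, 0.8107)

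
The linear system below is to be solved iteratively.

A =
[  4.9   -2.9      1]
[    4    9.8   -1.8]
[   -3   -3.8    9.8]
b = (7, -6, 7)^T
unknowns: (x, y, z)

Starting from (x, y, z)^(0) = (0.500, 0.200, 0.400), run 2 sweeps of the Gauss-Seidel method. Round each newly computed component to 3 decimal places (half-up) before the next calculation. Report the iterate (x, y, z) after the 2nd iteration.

(0.608, -0.728, 0.618)

Iteration 1:
  x = (7 - (-2.9)·0.200 - (1)·0.400) / (4.9) = 1.465
  y = (-6 - (4)·1.465 - (-1.8)·0.400) / (9.8) = -1.137
  z = (7 - (-3)·1.465 - (-3.8)·-1.137) / (9.8) = 0.722
Iteration 2:
  x = (7 - (-2.9)·-1.137 - (1)·0.722) / (4.9) = 0.608
  y = (-6 - (4)·0.608 - (-1.8)·0.722) / (9.8) = -0.728
  z = (7 - (-3)·0.608 - (-3.8)·-0.728) / (9.8) = 0.618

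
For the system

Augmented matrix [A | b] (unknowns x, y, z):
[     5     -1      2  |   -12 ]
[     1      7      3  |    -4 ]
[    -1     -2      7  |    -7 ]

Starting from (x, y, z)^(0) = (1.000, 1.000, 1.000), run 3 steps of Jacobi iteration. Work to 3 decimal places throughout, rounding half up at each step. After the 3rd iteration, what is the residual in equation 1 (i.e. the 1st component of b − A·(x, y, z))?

-0.281

Iteration 1:
  x = (-12 - (-1)·1.000 - (2)·1.000) / (5) = -2.600
  y = (-4 - (1)·1.000 - (3)·1.000) / (7) = -1.143
  z = (-7 - (-1)·1.000 - (-2)·1.000) / (7) = -0.571
Iteration 2:
  x = (-12 - (-1)·-1.143 - (2)·-0.571) / (5) = -2.400
  y = (-4 - (1)·-2.600 - (3)·-0.571) / (7) = 0.045
  z = (-7 - (-1)·-2.600 - (-2)·-1.143) / (7) = -1.698
Iteration 3:
  x = (-12 - (-1)·0.045 - (2)·-1.698) / (5) = -1.712
  y = (-4 - (1)·-2.400 - (3)·-1.698) / (7) = 0.499
  z = (-7 - (-1)·-2.400 - (-2)·0.045) / (7) = -1.330
Residual b − A·x = (-0.281, -1.791, 1.596)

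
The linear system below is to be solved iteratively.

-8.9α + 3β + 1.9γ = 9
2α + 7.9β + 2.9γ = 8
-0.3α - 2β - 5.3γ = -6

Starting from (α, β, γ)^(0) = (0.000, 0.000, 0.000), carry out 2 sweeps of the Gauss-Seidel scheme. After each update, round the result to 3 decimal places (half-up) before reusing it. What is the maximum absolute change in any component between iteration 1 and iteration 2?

Iteration 1:
  α = (9 - (3)·0.000 - (1.9)·0.000) / (-8.9) = -1.011
  β = (8 - (2)·-1.011 - (2.9)·0.000) / (7.9) = 1.269
  γ = (-6 - (-0.3)·-1.011 - (-2)·1.269) / (-5.3) = 0.710
Iteration 2:
  α = (9 - (3)·1.269 - (1.9)·0.710) / (-8.9) = -0.432
  β = (8 - (2)·-0.432 - (2.9)·0.710) / (7.9) = 0.861
  γ = (-6 - (-0.3)·-0.432 - (-2)·0.861) / (-5.3) = 0.832
Change: (0.579, -0.408, 0.122) → max |·| = 0.579

0.579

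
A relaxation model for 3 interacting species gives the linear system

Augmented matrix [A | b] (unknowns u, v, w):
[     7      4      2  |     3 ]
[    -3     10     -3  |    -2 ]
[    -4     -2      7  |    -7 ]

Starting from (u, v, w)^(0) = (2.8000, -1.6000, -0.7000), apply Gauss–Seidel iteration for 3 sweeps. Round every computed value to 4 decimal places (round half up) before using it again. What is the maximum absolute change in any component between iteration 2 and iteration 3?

0.2837

Iteration 1:
  u = (3 - (4)·-1.6000 - (2)·-0.7000) / (7) = 1.5429
  v = (-2 - (-3)·1.5429 - (-3)·-0.7000) / (10) = 0.0529
  w = (-7 - (-4)·1.5429 - (-2)·0.0529) / (7) = -0.1032
Iteration 2:
  u = (3 - (4)·0.0529 - (2)·-0.1032) / (7) = 0.4278
  v = (-2 - (-3)·0.4278 - (-3)·-0.1032) / (10) = -0.1026
  w = (-7 - (-4)·0.4278 - (-2)·-0.1026) / (7) = -0.7849
Iteration 3:
  u = (3 - (4)·-0.1026 - (2)·-0.7849) / (7) = 0.7115
  v = (-2 - (-3)·0.7115 - (-3)·-0.7849) / (10) = -0.2220
  w = (-7 - (-4)·0.7115 - (-2)·-0.2220) / (7) = -0.6569
Change: (0.2837, -0.1194, 0.1280) → max |·| = 0.2837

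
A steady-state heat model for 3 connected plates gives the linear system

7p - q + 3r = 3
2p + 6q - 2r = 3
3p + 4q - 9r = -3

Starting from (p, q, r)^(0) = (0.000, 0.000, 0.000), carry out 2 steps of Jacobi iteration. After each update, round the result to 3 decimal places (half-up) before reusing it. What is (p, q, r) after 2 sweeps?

(0.357, 0.468, 0.699)

Iteration 1:
  p = (3 - (-1)·0.000 - (3)·0.000) / (7) = 0.429
  q = (3 - (2)·0.000 - (-2)·0.000) / (6) = 0.500
  r = (-3 - (3)·0.000 - (4)·0.000) / (-9) = 0.333
Iteration 2:
  p = (3 - (-1)·0.500 - (3)·0.333) / (7) = 0.357
  q = (3 - (2)·0.429 - (-2)·0.333) / (6) = 0.468
  r = (-3 - (3)·0.429 - (4)·0.500) / (-9) = 0.699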